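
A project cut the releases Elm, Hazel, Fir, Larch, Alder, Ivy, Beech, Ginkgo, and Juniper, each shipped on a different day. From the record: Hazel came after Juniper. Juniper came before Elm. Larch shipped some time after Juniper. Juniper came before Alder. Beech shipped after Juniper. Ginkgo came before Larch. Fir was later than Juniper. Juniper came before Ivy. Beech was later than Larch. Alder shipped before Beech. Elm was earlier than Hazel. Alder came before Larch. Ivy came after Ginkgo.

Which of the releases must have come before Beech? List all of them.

Directly stated before Beech: Alder, Juniper, and Larch.
Ginkgo reaches Beech via Ginkgo → Larch → Beech.
No chain forces Elm (or any of the others) ahead of Beech.

Alder, Ginkgo, Juniper, Larch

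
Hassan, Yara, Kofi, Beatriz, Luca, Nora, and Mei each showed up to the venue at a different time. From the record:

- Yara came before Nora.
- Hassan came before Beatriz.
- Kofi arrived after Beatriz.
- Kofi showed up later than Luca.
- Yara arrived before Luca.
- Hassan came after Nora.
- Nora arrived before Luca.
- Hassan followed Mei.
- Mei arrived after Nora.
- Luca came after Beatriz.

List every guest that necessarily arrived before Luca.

Directly stated before Luca: Beatriz, Nora, and Yara.
Hassan reaches Luca via Hassan → Beatriz → Luca.
Mei reaches Luca via Mei → Hassan → Beatriz → Luca.

Beatriz, Hassan, Mei, Nora, Yara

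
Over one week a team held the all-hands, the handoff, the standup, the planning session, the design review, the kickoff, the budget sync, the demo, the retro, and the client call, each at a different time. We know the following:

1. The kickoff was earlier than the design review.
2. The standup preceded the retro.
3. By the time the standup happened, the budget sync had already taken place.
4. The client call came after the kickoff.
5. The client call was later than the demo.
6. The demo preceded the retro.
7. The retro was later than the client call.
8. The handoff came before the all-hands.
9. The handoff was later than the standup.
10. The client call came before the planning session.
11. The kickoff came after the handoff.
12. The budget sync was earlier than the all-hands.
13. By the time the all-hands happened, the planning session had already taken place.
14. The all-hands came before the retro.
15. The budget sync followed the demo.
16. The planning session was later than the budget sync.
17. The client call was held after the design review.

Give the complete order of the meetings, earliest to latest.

the demo, the budget sync, the standup, the handoff, the kickoff, the design review, the client call, the planning session, the all-hands, the retro

The constraints fix every adjacent pair, so only one ordering works:
the demo → the budget sync → the standup → the handoff → the kickoff → the design review → the client call → the planning session → the all-hands → the retro.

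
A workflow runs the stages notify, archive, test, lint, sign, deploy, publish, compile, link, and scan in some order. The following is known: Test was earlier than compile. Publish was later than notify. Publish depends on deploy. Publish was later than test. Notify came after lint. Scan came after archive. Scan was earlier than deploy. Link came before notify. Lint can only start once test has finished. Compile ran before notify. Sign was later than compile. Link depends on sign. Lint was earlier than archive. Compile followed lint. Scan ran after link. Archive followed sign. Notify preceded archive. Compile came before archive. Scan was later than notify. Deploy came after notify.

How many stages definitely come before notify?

Directly stated before notify: compile, link, and lint.
Sign reaches notify via sign → link → notify.
Test reaches notify via test → compile → notify.
No chain forces deploy (or any of the others) ahead of notify.
That's compile, link, lint, sign, and test — 5 in all.

5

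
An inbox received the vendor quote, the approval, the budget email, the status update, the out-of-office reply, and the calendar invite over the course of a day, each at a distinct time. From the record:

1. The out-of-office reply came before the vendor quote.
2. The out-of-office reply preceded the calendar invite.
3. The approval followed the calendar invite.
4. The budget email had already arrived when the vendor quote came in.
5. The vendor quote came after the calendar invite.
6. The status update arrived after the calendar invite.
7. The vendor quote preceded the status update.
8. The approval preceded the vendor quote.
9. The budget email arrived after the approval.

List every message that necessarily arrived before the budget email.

the approval, the calendar invite, the out-of-office reply

Directly stated before the budget email: the approval.
The calendar invite reaches the budget email via the calendar invite → the approval → the budget email.
The out-of-office reply reaches the budget email via the out-of-office reply → the calendar invite → the approval → the budget email.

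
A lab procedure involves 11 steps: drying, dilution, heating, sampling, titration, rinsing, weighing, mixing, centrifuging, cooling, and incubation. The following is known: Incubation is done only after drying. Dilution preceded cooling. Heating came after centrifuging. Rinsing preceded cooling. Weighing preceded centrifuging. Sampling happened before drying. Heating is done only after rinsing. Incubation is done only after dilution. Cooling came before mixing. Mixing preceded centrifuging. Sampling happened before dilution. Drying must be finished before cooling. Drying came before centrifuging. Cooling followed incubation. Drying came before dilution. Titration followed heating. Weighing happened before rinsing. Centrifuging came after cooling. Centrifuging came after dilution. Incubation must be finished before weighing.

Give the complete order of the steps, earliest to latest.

The constraints fix every adjacent pair, so only one ordering works:
sampling → drying → dilution → incubation → weighing → rinsing → cooling → mixing → centrifuging → heating → titration.

sampling, drying, dilution, incubation, weighing, rinsing, cooling, mixing, centrifuging, heating, titration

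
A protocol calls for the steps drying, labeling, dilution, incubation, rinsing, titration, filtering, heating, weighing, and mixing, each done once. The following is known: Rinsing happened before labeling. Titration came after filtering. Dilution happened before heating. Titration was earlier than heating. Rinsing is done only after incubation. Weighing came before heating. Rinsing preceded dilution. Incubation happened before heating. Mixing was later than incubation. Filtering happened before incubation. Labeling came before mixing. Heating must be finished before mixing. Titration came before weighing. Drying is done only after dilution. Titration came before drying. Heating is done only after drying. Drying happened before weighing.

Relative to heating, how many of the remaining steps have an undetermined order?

Forced before heating: dilution, drying, filtering, incubation, rinsing, titration, and weighing; forced after heating: mixing.
That leaves labeling with no forced order relative to heating — 1.

1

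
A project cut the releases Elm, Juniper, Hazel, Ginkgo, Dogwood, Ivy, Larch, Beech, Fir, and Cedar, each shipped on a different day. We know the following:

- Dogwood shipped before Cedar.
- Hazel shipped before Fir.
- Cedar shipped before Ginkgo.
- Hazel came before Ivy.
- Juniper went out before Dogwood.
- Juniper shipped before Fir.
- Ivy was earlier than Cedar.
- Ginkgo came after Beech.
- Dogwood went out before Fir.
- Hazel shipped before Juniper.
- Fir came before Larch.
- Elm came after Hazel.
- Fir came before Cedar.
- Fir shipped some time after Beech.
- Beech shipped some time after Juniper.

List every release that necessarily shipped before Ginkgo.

Directly stated before Ginkgo: Beech and Cedar.
Dogwood reaches Ginkgo via Dogwood → Cedar → Ginkgo.
Fir reaches Ginkgo via Fir → Cedar → Ginkgo.
Hazel reaches Ginkgo via Hazel → Fir → Cedar → Ginkgo.
Likewise Ivy and Juniper each reach Ginkgo by chaining the stated constraints.
No chain forces Larch (or any of the others) ahead of Ginkgo.

Beech, Cedar, Dogwood, Fir, Hazel, Ivy, Juniper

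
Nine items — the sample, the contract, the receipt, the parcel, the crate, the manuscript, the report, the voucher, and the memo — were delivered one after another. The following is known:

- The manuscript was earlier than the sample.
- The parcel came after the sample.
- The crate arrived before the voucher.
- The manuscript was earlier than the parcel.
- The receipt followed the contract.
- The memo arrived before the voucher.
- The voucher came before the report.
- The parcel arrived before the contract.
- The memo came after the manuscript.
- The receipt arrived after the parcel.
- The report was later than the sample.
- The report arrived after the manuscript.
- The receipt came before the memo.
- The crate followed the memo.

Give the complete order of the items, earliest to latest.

The constraints fix every adjacent pair, so only one ordering works:
the manuscript → the sample → the parcel → the contract → the receipt → the memo → the crate → the voucher → the report.

the manuscript, the sample, the parcel, the contract, the receipt, the memo, the crate, the voucher, the report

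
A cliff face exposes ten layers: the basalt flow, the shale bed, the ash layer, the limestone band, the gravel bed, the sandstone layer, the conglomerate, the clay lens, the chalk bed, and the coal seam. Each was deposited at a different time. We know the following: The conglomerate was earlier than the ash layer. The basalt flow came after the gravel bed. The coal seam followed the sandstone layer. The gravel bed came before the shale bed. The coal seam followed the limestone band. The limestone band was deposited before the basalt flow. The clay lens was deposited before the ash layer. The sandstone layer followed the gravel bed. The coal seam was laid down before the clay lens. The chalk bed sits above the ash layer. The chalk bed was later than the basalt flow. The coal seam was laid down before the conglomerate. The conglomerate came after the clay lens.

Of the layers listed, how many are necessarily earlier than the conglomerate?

Directly stated before the conglomerate: the clay lens and the coal seam.
The gravel bed reaches the conglomerate via the gravel bed → the sandstone layer → the coal seam → the conglomerate.
The limestone band reaches the conglomerate via the limestone band → the coal seam → the conglomerate.
The sandstone layer reaches the conglomerate via the sandstone layer → the coal seam → the conglomerate.
No chain forces the basalt flow (or any of the others) ahead of the conglomerate.
That's the clay lens, the coal seam, the gravel bed, the limestone band, and the sandstone layer — 5 in all.

5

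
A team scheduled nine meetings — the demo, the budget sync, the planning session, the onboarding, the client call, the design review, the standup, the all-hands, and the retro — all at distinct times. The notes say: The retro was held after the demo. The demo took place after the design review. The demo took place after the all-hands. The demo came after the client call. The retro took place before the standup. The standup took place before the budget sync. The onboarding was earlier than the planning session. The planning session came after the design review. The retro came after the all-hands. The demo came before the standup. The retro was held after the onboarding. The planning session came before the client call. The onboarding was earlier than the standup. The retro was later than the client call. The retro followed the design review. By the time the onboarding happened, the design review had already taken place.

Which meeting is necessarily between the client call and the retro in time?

the demo

Tracing the constraints gives the client call → the demo → the retro, so the demo sits after the client call and before the retro.
No other meeting is forced both after the client call and before the retro.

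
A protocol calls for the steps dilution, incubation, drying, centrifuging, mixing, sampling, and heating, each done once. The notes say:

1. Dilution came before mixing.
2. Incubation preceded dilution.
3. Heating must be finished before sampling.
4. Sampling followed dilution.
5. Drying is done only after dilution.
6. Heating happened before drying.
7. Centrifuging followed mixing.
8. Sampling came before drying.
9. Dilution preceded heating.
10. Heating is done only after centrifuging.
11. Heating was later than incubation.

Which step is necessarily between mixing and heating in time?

centrifuging

Tracing the constraints gives mixing → centrifuging → heating, so centrifuging sits after mixing and before heating.
No other step is forced both after mixing and before heating.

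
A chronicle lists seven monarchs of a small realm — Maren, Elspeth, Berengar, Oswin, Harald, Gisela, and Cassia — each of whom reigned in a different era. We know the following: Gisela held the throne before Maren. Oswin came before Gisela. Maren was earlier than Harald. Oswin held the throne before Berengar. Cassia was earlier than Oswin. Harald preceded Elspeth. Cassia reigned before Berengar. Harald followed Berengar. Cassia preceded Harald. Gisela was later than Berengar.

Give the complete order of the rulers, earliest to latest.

Cassia, Oswin, Berengar, Gisela, Maren, Harald, Elspeth

The constraints fix every adjacent pair, so only one ordering works:
Cassia → Oswin → Berengar → Gisela → Maren → Harald → Elspeth.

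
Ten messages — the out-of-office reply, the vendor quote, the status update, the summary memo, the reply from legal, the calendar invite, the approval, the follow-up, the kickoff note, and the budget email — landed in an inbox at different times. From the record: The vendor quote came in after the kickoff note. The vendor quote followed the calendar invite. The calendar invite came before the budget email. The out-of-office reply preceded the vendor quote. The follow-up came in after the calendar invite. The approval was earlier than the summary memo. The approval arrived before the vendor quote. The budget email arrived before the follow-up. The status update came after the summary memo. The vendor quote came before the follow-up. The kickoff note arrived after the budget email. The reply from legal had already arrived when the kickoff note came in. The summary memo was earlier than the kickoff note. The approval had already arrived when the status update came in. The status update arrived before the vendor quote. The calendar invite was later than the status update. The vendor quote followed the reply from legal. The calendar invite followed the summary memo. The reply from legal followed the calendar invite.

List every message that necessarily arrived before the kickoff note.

Directly stated before the kickoff note: the budget email, the reply from legal, and the summary memo.
The approval reaches the kickoff note via the approval → the summary memo → the kickoff note.
The calendar invite reaches the kickoff note via the calendar invite → the reply from legal → the kickoff note.
The status update reaches the kickoff note via the status update → the calendar invite → the reply from legal → the kickoff note.

the approval, the budget email, the calendar invite, the reply from legal, the status update, the summary memo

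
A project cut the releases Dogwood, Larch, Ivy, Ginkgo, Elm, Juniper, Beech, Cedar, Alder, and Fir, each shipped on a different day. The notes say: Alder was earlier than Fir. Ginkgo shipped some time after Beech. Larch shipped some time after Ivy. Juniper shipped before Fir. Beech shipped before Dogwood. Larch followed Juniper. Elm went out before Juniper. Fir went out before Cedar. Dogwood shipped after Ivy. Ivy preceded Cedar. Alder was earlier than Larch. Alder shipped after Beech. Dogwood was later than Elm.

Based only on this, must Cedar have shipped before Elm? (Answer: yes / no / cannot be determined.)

Tracing the constraints gives Elm → Juniper → Fir → Cedar, so Elm must come before Cedar.
That means Cedar cannot be before Elm.

no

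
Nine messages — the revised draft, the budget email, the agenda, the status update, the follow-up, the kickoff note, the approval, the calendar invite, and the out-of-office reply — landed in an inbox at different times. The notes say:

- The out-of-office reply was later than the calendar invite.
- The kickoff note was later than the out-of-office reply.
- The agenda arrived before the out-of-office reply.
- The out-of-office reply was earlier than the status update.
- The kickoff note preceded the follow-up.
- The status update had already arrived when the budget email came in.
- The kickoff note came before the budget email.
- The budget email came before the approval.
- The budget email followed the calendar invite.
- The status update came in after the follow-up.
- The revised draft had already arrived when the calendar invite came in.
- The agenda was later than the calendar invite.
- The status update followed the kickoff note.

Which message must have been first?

The revised draft has a chain of constraints placing it before every other message, so the revised draft must be first.

the revised draft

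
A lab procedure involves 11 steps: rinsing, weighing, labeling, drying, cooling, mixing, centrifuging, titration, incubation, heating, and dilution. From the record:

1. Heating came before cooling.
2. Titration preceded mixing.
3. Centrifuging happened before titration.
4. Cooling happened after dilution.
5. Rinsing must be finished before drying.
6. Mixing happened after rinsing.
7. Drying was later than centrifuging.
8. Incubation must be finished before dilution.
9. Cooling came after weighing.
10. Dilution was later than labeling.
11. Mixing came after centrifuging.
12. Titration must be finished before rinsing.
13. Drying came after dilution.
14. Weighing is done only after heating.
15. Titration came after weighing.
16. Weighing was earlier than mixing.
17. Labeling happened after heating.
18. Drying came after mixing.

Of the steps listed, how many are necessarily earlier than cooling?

Directly stated before cooling: dilution, heating, and weighing.
Incubation reaches cooling via incubation → dilution → cooling.
Labeling reaches cooling via labeling → dilution → cooling.
No chain forces titration (or any of the others) ahead of cooling.
That's dilution, heating, incubation, labeling, and weighing — 5 in all.

5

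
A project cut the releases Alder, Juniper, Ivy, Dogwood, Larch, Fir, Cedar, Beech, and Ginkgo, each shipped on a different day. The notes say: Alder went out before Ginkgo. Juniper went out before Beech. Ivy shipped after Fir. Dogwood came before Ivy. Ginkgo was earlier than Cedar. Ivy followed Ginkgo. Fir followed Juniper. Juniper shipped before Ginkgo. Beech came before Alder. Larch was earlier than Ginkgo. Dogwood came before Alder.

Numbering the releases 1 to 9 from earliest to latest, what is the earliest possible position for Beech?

2

Juniper must come before Beech — 1 forced predecessor.
Nothing else is forced ahead of Beech, so its earliest slot is position 1 + 1 = 2.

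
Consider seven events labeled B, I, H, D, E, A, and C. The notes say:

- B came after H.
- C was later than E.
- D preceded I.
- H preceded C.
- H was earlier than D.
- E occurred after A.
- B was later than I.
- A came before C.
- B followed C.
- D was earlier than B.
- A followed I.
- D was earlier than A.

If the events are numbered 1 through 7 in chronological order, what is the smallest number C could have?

6

A, D, E, H, and I must all come before C — 5 forced predecessors.
Nothing else is forced ahead of C, so its earliest slot is position 5 + 1 = 6.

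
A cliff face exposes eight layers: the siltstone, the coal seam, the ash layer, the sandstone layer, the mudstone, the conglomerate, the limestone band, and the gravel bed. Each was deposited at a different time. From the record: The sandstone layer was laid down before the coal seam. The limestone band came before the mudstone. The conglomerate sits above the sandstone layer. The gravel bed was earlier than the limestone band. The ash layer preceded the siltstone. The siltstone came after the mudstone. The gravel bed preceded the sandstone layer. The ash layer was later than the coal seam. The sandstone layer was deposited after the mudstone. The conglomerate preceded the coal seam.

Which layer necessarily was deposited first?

the gravel bed

The gravel bed has a chain of constraints placing it before every other layer, so the gravel bed must be first.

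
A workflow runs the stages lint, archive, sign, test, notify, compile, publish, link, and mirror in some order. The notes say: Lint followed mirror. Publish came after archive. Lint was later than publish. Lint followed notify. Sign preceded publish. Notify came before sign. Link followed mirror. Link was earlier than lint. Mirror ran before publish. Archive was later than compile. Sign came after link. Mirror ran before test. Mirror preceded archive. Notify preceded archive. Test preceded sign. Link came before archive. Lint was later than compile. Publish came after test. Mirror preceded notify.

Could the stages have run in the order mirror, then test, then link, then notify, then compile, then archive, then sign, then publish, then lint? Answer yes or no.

yes

Check each stated constraint against the proposed order — e.g. mirror is ahead of publish; mirror is ahead of lint. Every pair is in the required order; nothing is violated.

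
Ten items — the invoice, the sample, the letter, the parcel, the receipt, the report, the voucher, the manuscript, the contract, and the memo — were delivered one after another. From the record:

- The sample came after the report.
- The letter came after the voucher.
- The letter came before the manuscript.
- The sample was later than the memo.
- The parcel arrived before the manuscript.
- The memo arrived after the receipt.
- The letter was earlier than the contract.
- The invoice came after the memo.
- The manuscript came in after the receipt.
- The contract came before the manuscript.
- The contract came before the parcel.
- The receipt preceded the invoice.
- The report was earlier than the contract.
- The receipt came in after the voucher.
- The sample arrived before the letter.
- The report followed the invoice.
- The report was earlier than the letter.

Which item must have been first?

The voucher has a chain of constraints placing it before every other item, so the voucher must be first.

the voucher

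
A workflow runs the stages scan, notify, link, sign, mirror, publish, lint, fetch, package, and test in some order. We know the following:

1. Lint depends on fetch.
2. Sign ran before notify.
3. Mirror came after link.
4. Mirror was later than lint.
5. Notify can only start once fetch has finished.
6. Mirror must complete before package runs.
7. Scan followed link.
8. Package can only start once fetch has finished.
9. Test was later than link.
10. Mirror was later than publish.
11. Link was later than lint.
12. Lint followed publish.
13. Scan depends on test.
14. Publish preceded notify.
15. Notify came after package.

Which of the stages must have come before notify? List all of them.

fetch, link, lint, mirror, package, publish, sign

Directly stated before notify: fetch, package, publish, and sign.
Link reaches notify via link → mirror → package → notify.
Lint reaches notify via lint → mirror → package → notify.
Mirror reaches notify via mirror → package → notify.
No chain forces scan (or any of the others) ahead of notify.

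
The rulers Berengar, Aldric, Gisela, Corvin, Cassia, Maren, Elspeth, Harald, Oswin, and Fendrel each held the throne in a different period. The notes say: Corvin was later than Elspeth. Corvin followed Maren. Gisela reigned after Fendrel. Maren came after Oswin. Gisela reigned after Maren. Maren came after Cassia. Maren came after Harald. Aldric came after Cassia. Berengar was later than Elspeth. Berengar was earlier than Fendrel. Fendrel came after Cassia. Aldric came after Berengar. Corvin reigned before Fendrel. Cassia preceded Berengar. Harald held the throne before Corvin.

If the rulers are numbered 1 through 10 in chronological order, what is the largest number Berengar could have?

7

Berengar must come before Aldric, Fendrel, and Gisela — 3 rulers forced after them.
Everything else can be placed before Berengar in some valid order, so Berengar can sit as late as position 10 − 3 = 7.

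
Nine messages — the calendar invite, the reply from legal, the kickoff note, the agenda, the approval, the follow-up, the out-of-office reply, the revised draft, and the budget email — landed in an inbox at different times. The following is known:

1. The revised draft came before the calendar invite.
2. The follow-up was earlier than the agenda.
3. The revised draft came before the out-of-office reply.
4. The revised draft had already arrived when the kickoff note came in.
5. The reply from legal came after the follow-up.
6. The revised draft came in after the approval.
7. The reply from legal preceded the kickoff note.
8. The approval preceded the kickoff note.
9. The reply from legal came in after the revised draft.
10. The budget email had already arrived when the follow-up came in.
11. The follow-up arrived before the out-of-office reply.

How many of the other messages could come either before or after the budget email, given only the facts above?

Forced after the budget email: the agenda, the follow-up, the kickoff note, the out-of-office reply, and the reply from legal.
That leaves the approval, the calendar invite, and the revised draft with no forced order relative to the budget email — 3.

3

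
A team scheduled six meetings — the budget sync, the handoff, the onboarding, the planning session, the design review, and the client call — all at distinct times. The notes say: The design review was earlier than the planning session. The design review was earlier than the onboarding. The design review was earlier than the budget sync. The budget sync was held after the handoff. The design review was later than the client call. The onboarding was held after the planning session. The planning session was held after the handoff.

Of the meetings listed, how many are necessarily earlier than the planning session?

Directly stated before the planning session: the design review and the handoff.
The client call reaches the planning session via the client call → the design review → the planning session.
No chain forces the onboarding (or any of the others) ahead of the planning session.
That's the client call, the design review, and the handoff — 3 in all.

3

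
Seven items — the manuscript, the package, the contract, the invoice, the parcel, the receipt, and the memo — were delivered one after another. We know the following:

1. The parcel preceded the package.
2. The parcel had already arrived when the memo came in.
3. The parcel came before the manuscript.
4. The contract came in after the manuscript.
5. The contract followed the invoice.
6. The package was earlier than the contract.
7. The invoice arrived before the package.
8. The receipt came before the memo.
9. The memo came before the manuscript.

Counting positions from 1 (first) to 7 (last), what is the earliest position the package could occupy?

The invoice and the parcel must both come before the package — 2 forced predecessors.
Nothing else is forced ahead of the package, so its earliest slot is position 2 + 1 = 3.

3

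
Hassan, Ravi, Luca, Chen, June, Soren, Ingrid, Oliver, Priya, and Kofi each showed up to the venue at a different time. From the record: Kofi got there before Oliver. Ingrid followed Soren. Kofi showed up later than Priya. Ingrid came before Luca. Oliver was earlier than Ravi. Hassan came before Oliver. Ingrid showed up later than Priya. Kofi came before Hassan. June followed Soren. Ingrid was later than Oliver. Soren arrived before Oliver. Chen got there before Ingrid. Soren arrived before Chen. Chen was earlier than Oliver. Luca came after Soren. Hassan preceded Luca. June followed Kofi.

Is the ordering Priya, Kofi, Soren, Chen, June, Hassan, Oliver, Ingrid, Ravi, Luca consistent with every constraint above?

Check each stated constraint against the proposed order — e.g. Soren is ahead of Luca; Priya is ahead of Ingrid. Every pair is in the required order; nothing is violated.

yes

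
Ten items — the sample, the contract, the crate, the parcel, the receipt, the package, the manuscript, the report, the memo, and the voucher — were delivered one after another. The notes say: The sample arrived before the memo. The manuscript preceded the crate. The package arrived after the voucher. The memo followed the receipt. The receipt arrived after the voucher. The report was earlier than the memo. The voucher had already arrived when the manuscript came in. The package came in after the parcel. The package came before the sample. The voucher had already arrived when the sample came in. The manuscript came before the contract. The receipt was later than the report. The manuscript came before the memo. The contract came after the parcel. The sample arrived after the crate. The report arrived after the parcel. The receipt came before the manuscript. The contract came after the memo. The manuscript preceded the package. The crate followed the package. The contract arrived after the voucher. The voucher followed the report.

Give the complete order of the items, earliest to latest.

The constraints fix every adjacent pair, so only one ordering works:
the parcel → the report → the voucher → the receipt → the manuscript → the package → the crate → the sample → the memo → the contract.

the parcel, the report, the voucher, the receipt, the manuscript, the package, the crate, the sample, the memo, the contract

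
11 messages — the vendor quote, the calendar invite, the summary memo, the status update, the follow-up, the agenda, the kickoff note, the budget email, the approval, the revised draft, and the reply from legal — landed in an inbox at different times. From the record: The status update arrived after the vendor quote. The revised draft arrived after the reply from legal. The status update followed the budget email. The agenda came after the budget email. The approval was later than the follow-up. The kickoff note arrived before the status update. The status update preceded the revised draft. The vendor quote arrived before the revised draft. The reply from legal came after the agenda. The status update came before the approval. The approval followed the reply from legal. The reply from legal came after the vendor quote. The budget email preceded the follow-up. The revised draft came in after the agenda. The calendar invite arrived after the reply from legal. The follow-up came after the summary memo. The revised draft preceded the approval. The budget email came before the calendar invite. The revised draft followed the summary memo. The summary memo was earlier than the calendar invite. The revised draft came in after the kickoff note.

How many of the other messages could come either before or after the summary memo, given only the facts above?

6

Forced after the summary memo: the approval, the calendar invite, the follow-up, and the revised draft.
That leaves the agenda, the budget email, the kickoff note, the reply from legal, the status update, and the vendor quote with no forced order relative to the summary memo — 6.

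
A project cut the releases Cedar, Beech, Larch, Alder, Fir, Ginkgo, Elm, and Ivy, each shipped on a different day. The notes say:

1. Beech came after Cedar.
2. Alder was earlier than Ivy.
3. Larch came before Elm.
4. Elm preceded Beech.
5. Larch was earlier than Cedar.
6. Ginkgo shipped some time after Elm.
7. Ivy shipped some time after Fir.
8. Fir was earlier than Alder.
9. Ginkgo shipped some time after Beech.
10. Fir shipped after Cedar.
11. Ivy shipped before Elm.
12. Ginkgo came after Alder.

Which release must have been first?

Larch

Larch has a chain of constraints placing it before every other release, so Larch must be first.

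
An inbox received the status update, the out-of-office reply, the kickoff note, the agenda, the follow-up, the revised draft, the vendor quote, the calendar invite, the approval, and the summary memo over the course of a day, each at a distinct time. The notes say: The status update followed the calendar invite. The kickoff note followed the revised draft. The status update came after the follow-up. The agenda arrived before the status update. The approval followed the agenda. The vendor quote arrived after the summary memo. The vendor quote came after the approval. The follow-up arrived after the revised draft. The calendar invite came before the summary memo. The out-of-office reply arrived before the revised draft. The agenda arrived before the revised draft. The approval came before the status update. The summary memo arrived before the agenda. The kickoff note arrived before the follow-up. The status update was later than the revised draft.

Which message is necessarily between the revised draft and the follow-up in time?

the kickoff note

Tracing the constraints gives the revised draft → the kickoff note → the follow-up, so the kickoff note sits after the revised draft and before the follow-up.
No other message is forced both after the revised draft and before the follow-up.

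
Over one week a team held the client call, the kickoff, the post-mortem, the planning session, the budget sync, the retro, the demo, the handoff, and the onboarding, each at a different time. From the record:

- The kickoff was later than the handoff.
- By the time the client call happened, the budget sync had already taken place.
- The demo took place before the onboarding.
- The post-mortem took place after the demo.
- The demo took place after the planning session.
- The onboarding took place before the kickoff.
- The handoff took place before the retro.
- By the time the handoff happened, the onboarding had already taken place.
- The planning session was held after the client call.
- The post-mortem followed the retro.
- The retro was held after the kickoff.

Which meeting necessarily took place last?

Every other meeting has a chain of constraints placing it before the post-mortem, so the post-mortem is last.

the post-mortem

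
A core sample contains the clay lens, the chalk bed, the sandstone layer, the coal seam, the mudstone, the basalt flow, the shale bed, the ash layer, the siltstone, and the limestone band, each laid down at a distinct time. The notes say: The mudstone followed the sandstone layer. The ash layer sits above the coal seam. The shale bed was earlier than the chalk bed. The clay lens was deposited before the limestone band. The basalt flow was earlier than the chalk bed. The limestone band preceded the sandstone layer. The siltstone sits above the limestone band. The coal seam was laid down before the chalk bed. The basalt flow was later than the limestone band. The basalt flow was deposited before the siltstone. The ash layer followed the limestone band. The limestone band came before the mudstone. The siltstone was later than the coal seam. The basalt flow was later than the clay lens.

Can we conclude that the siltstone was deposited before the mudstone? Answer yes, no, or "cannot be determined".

No chain of stated constraints runs from the siltstone to the mudstone, and none runs from the mudstone to the siltstone either.
So the relative order of the siltstone and the mudstone is not fixed by the given facts.

cannot be determined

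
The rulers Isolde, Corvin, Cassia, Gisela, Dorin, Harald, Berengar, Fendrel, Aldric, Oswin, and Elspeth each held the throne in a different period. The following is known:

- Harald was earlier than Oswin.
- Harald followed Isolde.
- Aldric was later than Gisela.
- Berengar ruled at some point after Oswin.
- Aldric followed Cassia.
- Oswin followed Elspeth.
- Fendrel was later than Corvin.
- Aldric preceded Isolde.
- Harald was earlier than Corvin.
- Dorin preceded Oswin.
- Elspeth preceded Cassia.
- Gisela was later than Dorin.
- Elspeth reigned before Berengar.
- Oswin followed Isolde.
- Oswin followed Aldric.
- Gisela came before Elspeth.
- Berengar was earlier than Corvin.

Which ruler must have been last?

Every other ruler has a chain of constraints placing them before Fendrel, so Fendrel is last.

Fendrel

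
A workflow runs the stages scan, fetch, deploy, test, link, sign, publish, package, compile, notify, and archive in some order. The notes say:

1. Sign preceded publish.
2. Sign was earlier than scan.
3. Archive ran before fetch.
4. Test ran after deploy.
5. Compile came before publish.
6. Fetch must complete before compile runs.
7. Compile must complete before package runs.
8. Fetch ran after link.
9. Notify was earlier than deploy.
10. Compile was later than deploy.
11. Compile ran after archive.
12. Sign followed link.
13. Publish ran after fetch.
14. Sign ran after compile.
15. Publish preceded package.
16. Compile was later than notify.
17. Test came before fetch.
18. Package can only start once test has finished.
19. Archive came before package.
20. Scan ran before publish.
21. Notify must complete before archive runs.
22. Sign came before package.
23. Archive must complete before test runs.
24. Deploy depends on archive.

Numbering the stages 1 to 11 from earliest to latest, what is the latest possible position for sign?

Sign must come before package, publish, and scan — 3 stages forced after it.
Everything else can be placed before sign in some valid order, so sign can sit as late as position 11 − 3 = 8.

8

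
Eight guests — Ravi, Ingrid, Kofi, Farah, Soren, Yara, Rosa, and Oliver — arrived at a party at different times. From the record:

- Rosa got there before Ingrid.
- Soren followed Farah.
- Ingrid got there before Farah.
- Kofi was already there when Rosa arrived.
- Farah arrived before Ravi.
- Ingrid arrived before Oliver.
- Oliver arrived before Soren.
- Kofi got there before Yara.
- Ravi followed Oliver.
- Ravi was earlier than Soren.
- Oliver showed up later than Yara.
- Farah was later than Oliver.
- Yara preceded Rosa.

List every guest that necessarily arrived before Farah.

Directly stated before Farah: Ingrid and Oliver.
Kofi reaches Farah via Kofi → Yara → Oliver → Farah.
Rosa reaches Farah via Rosa → Ingrid → Farah.
Yara reaches Farah via Yara → Oliver → Farah.
No chain forces Soren (or any of the others) ahead of Farah.

Ingrid, Kofi, Oliver, Rosa, Yara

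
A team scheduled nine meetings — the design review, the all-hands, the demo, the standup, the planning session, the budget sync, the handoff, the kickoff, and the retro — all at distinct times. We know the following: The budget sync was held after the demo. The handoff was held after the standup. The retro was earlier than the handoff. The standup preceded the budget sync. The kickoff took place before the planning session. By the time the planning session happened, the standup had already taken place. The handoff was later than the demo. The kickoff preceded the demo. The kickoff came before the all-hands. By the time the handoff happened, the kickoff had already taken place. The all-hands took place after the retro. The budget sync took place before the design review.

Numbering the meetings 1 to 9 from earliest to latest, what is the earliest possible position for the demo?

The kickoff must come before the demo — 1 forced predecessor.
Nothing else is forced ahead of the demo, so its earliest slot is position 1 + 1 = 2.

2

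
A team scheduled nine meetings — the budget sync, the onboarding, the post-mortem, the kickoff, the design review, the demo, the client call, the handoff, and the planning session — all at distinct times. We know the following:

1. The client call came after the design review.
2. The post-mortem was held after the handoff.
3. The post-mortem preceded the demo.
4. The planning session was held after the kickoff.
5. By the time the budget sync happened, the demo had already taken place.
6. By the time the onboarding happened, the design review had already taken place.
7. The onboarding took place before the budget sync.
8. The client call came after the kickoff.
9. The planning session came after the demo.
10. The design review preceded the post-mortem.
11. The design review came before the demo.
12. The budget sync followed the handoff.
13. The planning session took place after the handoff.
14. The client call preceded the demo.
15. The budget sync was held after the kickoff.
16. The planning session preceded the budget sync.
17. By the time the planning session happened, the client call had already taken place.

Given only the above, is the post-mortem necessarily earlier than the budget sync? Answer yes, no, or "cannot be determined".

yes

Chain the constraints: the post-mortem → the demo → the budget sync. Each link is directly stated, so the post-mortem comes before the budget sync.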